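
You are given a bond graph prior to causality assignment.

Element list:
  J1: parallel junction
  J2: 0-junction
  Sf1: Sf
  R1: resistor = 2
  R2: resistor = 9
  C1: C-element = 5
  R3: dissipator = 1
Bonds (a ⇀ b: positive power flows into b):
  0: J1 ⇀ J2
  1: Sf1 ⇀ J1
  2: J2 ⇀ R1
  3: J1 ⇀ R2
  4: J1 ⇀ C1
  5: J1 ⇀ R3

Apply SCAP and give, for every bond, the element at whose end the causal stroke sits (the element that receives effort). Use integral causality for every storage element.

#1 →Sf1  (source Sf1 imposes f)
#4 →J1  (C1 outputs effort q/C1)
#0 →J2  (0-jn J1 has e-setter on 4)
#3 →R2  (0-jn J1 has e-setter on 4)
#5 →R3  (common-e at J1 fixed by 4)
#2 →R1  (J2: bond 0 brought effort, rest push out)

bond 0 |J2
bond 1 |Sf1
bond 2 |R1
bond 3 |R2
bond 4 |J1
bond 5 |R3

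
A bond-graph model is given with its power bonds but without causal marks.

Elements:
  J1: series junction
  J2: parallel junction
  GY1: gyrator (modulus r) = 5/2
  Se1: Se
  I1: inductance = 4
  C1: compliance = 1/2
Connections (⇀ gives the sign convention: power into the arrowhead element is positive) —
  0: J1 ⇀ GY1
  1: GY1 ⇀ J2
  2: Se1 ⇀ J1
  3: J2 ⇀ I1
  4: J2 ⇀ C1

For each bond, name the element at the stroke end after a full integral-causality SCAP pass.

β2 |J1  (Se1 (Se) sets effort on bond)
β0 |GY1  (closing 1-jn rule on J1)
β1 |GY1  (through GY1, causality inverts; strokes same side of GY1)
β3 |I1  (I1: I, integral causality)
β4 |J2  (J2 needs exactly one e-in)

b0 stroke→GY1
b1 stroke→GY1
b2 stroke→J1
b3 stroke→I1
b4 stroke→J2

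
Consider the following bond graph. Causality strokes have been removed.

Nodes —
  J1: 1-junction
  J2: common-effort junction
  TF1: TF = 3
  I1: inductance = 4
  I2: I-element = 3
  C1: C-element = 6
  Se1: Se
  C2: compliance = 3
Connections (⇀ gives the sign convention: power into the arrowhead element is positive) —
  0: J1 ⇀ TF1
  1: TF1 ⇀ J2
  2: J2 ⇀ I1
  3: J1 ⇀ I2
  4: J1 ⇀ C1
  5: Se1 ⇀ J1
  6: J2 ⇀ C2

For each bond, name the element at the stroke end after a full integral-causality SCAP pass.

β5 →J1  (source Se1 imposes e)
β2 →I1  (I1 outputs flow p/I1)
β3 →I2  (I2 integral (f out))
β0 →J1  (J1: bond 3 brought flow, rest push out)
β4 →J1  (common-f at J1 fixed by 3)
β1 →TF1  (TF TF1: opposite of bond 0)
β6 →J2  (only one effort-in slot at J2)

β0 |J1
β1 |TF1
β2 |I1
β3 |I2
β4 |J1
β5 |J1
β6 |J2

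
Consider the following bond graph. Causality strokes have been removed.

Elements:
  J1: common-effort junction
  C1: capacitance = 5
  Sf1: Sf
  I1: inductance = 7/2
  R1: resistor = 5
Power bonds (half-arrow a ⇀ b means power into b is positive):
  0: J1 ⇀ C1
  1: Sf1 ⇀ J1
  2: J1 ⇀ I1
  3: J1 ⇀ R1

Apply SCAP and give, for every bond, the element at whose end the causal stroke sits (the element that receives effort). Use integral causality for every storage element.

β0 stroke at J1
β1 stroke at Sf1
β2 stroke at I1
β3 stroke at R1

bond 1 →Sf1  (source Sf1 imposes f)
bond 0 →J1  (C1 integral (e out))
bond 2 →I1  (common-e at J1 fixed by 0)
bond 3 →R1  (J1: bond 0 brought effort, rest push out)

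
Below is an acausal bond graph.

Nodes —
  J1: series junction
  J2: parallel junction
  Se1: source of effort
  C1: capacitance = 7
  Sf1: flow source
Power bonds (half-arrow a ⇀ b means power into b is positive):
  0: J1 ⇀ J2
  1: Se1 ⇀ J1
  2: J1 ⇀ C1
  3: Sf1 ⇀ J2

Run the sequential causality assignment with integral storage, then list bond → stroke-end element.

#0 stroke at J2
#1 stroke at J1
#2 stroke at J1
#3 stroke at Sf1

bond 1 stroke at J1  (Se1 fixes effort; stroke away)
bond 3 stroke at Sf1  (Sf1 (Sf) sets flow on bond)
bond 0 stroke at J2  (only one effort-in slot at J2)
bond 2 stroke at J1  (J1 flow already set via bond 0)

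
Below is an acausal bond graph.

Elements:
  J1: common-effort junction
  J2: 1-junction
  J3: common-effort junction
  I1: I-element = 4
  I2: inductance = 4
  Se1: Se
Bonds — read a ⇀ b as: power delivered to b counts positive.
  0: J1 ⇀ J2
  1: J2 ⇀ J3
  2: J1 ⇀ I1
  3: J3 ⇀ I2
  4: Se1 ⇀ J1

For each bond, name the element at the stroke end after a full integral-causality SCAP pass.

bond 4 stroke→J1  (source Se1 imposes e)
bond 0 stroke→J2  (common-e at J1 fixed by 4)
bond 2 stroke→I1  (J1: bond 4 brought effort, rest push out)
bond 1 stroke→J3  (J2 needs exactly one f-in)
bond 3 stroke→I2  (J3 effort already set via bond 1)

b0 stroke at J2
b1 stroke at J3
b2 stroke at I1
b3 stroke at I2
b4 stroke at J1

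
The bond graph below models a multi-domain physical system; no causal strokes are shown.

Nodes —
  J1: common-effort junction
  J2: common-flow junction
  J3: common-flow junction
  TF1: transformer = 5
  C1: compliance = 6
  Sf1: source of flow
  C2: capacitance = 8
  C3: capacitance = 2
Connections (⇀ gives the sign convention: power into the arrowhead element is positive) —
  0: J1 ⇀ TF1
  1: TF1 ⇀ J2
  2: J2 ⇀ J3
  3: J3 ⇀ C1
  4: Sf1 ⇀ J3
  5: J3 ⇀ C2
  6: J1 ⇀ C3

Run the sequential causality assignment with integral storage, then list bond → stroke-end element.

#0 →TF1
#1 →J2
#2 →J3
#3 →J3
#4 →Sf1
#5 →J3
#6 →J1

bond 4 stroke at Sf1  (Sf1: flow source, stroke at near end)
bond 2 stroke at J3  (1-jn J3 has f-setter on 4)
bond 3 stroke at J3  (1-jn J3 has f-setter on 4)
bond 5 stroke at J3  (common-f at J3 fixed by 4)
bond 1 stroke at J2  (J2: bond 2 brought flow, rest push out)
bond 0 stroke at TF1  (TF1 one-in-one-out from 1)
bond 6 stroke at J1  (only one effort-in slot at J1)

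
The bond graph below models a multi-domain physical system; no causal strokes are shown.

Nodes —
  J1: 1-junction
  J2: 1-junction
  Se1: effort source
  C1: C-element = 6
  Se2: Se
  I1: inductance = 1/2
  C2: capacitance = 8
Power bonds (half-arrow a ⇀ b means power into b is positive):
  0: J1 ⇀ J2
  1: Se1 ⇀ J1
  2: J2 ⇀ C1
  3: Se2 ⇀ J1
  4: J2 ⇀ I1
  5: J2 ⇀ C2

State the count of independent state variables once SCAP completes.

β1 →J1  (Se1: effort source, stroke at far end)
β3 →J1  (Se2 (Se) sets effort on bond)
β0 →J2  (J1 needs exactly one f-in)
β2 →J2  (C1 outputs effort q/C1)
β4 →I1  (I1: I, integral causality)
β5 →J2  (J2: bond 4 brought flow, rest push out)

3  (C1, C2, I1 all integral)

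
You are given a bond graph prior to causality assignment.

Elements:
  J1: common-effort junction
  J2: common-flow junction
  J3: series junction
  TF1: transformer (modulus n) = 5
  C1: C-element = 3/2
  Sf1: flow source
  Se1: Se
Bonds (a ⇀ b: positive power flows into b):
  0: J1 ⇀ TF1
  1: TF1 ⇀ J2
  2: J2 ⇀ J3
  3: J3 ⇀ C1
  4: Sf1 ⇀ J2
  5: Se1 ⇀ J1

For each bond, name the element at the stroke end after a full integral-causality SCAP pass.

β0 stroke at TF1
β1 stroke at J2
β2 stroke at J2
β3 stroke at J3
β4 stroke at Sf1
β5 stroke at J1

bond 4 |Sf1  (Sf1 fixes flow; stroke at Sf1)
bond 5 |J1  (Se1: effort source, stroke at far end)
bond 0 |TF1  (J1: bond 5 brought effort, rest push out)
bond 1 |J2  (common-f at J2 fixed by 4)
bond 2 |J2  (common-f at J2 fixed by 4)
bond 3 |J3  (1-jn J3 has f-setter on 2)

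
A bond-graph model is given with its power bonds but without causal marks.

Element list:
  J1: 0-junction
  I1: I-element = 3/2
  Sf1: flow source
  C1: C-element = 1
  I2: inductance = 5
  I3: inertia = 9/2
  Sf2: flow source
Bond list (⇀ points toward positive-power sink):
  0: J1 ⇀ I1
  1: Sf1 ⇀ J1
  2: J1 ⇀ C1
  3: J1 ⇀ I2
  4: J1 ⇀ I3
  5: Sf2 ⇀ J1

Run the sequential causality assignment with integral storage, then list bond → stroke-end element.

β0 stroke at I1
β1 stroke at Sf1
β2 stroke at J1
β3 stroke at I2
β4 stroke at I3
β5 stroke at Sf2

b1 stroke→Sf1  (Sf1: flow source, stroke at near end)
b5 stroke→Sf2  (Sf2 fixes flow; stroke at Sf2)
b0 stroke→I1  (I1 integral (f out))
b2 stroke→J1  (C1 outputs effort q/C1)
b3 stroke→I2  (0-jn J1 has e-setter on 2)
b4 stroke→I3  (J1: bond 2 brought effort, rest push out)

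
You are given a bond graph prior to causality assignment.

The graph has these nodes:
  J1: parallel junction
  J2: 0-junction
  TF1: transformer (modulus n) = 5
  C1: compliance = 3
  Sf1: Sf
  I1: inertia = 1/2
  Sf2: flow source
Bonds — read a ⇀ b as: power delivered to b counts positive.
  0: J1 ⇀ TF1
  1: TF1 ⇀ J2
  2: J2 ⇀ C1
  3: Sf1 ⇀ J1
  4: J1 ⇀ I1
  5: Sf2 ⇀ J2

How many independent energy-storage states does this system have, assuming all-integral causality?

2  (C1, I1 all integral)

#3 →Sf1  (source Sf1 imposes f)
#5 →Sf2  (Sf2 fixes flow; stroke at Sf2)
#2 →J2  (C1 outputs effort q/C1)
#1 →TF1  (J2 effort already set via bond 2)
#0 →J1  (TF1 one-in-one-out from 1)
#4 →I1  (common-e at J1 fixed by 0)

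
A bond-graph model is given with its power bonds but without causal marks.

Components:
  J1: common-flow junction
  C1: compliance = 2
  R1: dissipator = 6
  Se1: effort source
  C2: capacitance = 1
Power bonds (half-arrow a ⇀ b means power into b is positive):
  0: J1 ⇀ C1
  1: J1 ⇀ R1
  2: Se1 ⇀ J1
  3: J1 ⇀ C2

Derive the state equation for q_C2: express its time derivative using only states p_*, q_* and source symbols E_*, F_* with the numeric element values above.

dq_C2/dt = E_Se1/6 - q_C1/12 - q_C2/6

β2 stroke→J1  (Se1: effort source, stroke at far end)
β0 stroke→J1  (C1 outputs effort q/C1)
β3 stroke→J1  (C2: C, integral causality)
β1 stroke→R1  (only one flow-in slot at J1)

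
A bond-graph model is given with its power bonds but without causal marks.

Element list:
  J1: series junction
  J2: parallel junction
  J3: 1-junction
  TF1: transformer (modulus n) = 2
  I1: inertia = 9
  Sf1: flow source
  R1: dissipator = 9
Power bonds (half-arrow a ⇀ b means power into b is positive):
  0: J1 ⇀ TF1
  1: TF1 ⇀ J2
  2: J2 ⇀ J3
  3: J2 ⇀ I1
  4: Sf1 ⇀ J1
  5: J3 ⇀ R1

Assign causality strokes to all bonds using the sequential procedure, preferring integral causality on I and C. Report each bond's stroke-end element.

b4 stroke→Sf1  (Sf1 fixes flow; stroke at Sf1)
b0 stroke→J1  (common-f at J1 fixed by 4)
b1 stroke→TF1  (TF1 one-in-one-out from 0)
b3 stroke→I1  (I1 integral (f out))
b2 stroke→J2  (closing 0-jn rule on J2)
b5 stroke→J3  (1-jn J3 has f-setter on 2)

#0 stroke at J1
#1 stroke at TF1
#2 stroke at J2
#3 stroke at I1
#4 stroke at Sf1
#5 stroke at J3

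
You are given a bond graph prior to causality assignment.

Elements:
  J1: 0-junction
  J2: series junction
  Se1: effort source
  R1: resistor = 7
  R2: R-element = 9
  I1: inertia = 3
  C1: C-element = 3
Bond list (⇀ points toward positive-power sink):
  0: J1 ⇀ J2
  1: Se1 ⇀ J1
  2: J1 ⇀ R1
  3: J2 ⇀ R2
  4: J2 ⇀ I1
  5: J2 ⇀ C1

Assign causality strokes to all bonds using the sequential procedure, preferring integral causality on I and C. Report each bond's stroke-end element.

β0 stroke at J2
β1 stroke at J1
β2 stroke at R1
β3 stroke at J2
β4 stroke at I1
β5 stroke at J2

β1 stroke→J1  (Se1: effort source, stroke at far end)
β0 stroke→J2  (J1 effort already set via bond 1)
β2 stroke→R1  (J1: bond 1 brought effort, rest push out)
β4 stroke→I1  (I1: I, integral causality)
β3 stroke→J2  (J2 flow already set via bond 4)
β5 stroke→J2  (J2: bond 4 brought flow, rest push out)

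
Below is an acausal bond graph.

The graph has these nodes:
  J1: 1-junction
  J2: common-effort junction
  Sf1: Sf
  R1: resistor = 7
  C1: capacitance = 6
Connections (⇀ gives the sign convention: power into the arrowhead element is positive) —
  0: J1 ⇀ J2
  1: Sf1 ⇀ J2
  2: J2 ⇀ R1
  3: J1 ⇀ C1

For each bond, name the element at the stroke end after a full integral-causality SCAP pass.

bond 0 stroke→J2
bond 1 stroke→Sf1
bond 2 stroke→R1
bond 3 stroke→J1

b1 |Sf1  (Sf1 (Sf) sets flow on bond)
b3 |J1  (prefer integral on C1)
b0 |J2  (J1 needs exactly one f-in)
b2 |R1  (common-e at J2 fixed by 0)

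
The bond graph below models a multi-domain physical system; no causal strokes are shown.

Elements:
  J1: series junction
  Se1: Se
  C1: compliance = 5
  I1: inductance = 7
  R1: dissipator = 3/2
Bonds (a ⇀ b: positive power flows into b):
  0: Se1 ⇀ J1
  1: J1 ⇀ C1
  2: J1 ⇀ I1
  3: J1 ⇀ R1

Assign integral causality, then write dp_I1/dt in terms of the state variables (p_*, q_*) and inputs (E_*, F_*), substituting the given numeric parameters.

dp_I1/dt = E_Se1 - 3*p_I1/14 - q_C1/5

β0 stroke at J1  (Se1: effort source, stroke at far end)
β1 stroke at J1  (C1 integral (e out))
β2 stroke at I1  (I1 integral (f out))
β3 stroke at J1  (J1: bond 2 brought flow, rest push out)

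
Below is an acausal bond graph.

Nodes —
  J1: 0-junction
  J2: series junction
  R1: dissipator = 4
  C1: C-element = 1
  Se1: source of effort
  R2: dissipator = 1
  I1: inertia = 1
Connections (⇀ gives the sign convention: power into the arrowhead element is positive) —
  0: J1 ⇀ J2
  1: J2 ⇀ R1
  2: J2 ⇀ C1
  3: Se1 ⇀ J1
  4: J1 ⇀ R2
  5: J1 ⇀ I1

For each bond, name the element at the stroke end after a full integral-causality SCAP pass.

bond 0 |J2
bond 1 |R1
bond 2 |J2
bond 3 |J1
bond 4 |R2
bond 5 |I1

b3 →J1  (Se1 (Se) sets effort on bond)
b0 →J2  (0-jn J1 has e-setter on 3)
b4 →R2  (0-jn J1 has e-setter on 3)
b5 →I1  (J1: bond 3 brought effort, rest push out)
b2 →J2  (C1: C, integral causality)
b1 →R1  (J2 needs exactly one f-in)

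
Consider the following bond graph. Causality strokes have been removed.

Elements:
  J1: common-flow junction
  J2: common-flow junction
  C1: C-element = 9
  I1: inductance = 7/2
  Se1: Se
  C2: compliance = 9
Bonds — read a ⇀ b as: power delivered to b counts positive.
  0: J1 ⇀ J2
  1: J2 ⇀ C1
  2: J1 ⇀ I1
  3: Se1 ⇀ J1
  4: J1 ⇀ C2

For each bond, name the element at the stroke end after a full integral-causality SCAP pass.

bond 3 stroke at J1  (Se1 (Se) sets effort on bond)
bond 1 stroke at J2  (C1: C, integral causality)
bond 0 stroke at J1  (closing 1-jn rule on J2)
bond 2 stroke at I1  (prefer integral on I1)
bond 4 stroke at J1  (J1: bond 2 brought flow, rest push out)

bond 0 stroke→J1
bond 1 stroke→J2
bond 2 stroke→I1
bond 3 stroke→J1
bond 4 stroke→J1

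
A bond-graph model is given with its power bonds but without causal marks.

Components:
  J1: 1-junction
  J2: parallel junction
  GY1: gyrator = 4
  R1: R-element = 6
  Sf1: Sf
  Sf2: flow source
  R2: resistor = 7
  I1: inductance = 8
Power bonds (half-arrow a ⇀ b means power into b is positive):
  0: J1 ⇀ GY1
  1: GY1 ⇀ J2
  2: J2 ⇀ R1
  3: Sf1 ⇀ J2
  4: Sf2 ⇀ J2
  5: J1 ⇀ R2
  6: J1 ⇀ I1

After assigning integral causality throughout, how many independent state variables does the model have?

1  (I1 all integral)

#3 stroke→Sf1  (Sf1: flow source, stroke at near end)
#4 stroke→Sf2  (Sf2: flow source, stroke at near end)
#6 stroke→I1  (I1 integral (f out))
#0 stroke→J1  (J1 flow already set via bond 6)
#5 stroke→J1  (J1 flow already set via bond 6)
#1 stroke→J2  (through GY1, causality inverts; strokes same side of GY1)
#2 stroke→R1  (0-jn J2 has e-setter on 1)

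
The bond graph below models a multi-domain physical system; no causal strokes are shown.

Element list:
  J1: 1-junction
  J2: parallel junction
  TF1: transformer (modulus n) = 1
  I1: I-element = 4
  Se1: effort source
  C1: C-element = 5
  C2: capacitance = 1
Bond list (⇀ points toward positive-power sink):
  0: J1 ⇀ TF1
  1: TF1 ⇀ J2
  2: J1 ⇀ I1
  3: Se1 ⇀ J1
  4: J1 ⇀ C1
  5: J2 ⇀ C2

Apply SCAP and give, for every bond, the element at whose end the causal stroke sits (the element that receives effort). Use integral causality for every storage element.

bond 0 stroke→J1
bond 1 stroke→TF1
bond 2 stroke→I1
bond 3 stroke→J1
bond 4 stroke→J1
bond 5 stroke→J2

bond 3 stroke→J1  (Se1 fixes effort; stroke away)
bond 2 stroke→I1  (I1 outputs flow p/I1)
bond 0 stroke→J1  (J1: bond 2 brought flow, rest push out)
bond 4 stroke→J1  (J1 flow already set via bond 2)
bond 1 stroke→TF1  (TF1 one-in-one-out from 0)
bond 5 stroke→J2  (J2: last free bond brings effort in)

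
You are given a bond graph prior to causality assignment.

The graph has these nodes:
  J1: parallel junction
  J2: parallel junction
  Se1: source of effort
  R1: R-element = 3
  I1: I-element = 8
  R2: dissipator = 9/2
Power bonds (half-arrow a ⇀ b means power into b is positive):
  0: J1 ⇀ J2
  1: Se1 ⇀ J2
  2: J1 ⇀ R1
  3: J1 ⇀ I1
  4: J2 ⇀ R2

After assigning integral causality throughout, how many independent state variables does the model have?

#1 stroke at J2  (Se1 fixes effort; stroke away)
#0 stroke at J1  (0-jn J2 has e-setter on 1)
#4 stroke at R2  (0-jn J2 has e-setter on 1)
#2 stroke at R1  (0-jn J1 has e-setter on 0)
#3 stroke at I1  (0-jn J1 has e-setter on 0)

1  (I1 all integral)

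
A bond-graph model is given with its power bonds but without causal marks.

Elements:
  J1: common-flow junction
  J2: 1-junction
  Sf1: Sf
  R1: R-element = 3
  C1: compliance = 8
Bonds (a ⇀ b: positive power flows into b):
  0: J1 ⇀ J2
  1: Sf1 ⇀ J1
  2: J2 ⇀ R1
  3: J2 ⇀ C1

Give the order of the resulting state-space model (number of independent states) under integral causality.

#1 |Sf1  (Sf1 (Sf) sets flow on bond)
#0 |J1  (J1: bond 1 brought flow, rest push out)
#2 |J2  (J2: bond 0 brought flow, rest push out)
#3 |J2  (J2: bond 0 brought flow, rest push out)

1  (C1 all integral)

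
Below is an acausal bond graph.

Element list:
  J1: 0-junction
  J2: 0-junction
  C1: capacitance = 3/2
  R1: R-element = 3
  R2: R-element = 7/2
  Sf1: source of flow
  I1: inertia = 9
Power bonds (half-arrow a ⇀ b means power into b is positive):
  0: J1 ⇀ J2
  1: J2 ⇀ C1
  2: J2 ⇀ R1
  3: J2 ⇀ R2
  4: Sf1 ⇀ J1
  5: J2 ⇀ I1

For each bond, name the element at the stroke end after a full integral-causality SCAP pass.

#4 |Sf1  (Sf1 fixes flow; stroke at Sf1)
#0 |J1  (closing 0-jn rule on J1)
#1 |J2  (C1 outputs effort q/C1)
#2 |R1  (J2 effort already set via bond 1)
#3 |R2  (J2: bond 1 brought effort, rest push out)
#5 |I1  (0-jn J2 has e-setter on 1)

bond 0 |J1
bond 1 |J2
bond 2 |R1
bond 3 |R2
bond 4 |Sf1
bond 5 |I1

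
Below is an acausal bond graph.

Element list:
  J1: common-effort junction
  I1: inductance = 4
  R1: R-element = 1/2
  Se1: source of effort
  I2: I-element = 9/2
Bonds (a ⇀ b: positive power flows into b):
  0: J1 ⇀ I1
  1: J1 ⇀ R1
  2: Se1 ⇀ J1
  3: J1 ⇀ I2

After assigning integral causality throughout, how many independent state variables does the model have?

2  (I1, I2 all integral)

b2 stroke→J1  (source Se1 imposes e)
b0 stroke→I1  (J1 effort already set via bond 2)
b1 stroke→R1  (J1 effort already set via bond 2)
b3 stroke→I2  (common-e at J1 fixed by 2)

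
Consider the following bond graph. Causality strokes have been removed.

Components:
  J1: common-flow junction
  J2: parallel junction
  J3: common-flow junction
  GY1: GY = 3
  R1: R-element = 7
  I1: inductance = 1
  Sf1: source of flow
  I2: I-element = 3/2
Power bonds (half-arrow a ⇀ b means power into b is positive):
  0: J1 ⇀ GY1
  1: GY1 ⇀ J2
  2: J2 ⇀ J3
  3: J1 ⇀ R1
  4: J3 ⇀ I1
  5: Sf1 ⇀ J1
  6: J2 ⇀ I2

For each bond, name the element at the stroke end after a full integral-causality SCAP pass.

bond 0 |J1
bond 1 |J2
bond 2 |J3
bond 3 |J1
bond 4 |I1
bond 5 |Sf1
bond 6 |I2

#5 →Sf1  (source Sf1 imposes f)
#0 →J1  (J1 flow already set via bond 5)
#3 →J1  (J1: bond 5 brought flow, rest push out)
#1 →J2  (GY1: gyrator matches bond 0)
#2 →J3  (0-jn J2 has e-setter on 1)
#6 →I2  (common-e at J2 fixed by 1)
#4 →I1  (J3 needs exactly one f-in)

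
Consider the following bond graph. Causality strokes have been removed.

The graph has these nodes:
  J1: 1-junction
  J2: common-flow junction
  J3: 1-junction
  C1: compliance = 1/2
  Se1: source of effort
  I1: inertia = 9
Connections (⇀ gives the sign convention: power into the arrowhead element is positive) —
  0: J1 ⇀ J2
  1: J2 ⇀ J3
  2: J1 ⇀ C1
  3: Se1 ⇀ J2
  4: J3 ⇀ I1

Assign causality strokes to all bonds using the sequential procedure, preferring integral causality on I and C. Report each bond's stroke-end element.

#3 →J2  (Se1 (Se) sets effort on bond)
#2 →J1  (C1 outputs effort q/C1)
#0 →J2  (only one flow-in slot at J1)
#1 →J3  (closing 1-jn rule on J2)
#4 →I1  (J3: last free bond brings flow in)

bond 0 |J2
bond 1 |J3
bond 2 |J1
bond 3 |J2
bond 4 |I1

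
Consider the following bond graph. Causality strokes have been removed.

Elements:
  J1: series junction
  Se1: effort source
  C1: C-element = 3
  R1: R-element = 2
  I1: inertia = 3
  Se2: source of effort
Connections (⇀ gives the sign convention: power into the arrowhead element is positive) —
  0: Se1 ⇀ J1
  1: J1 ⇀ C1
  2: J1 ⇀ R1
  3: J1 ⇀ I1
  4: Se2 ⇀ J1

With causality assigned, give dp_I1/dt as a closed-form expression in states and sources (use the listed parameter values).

dp_I1/dt = E_Se1 + E_Se2 - 2*p_I1/3 - q_C1/3

bond 0 stroke→J1  (Se1 fixes effort; stroke away)
bond 4 stroke→J1  (Se2: effort source, stroke at far end)
bond 1 stroke→J1  (C1 integral (e out))
bond 3 stroke→I1  (prefer integral on I1)
bond 2 stroke→J1  (J1 flow already set via bond 3)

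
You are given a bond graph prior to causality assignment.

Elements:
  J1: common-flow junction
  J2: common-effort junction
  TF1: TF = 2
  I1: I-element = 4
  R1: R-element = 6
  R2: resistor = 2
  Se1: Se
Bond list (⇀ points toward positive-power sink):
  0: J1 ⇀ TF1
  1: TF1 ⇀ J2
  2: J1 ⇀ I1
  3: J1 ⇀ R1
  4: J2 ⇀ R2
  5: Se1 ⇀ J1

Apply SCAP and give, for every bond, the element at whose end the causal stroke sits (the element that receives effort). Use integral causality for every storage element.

bond 5 →J1  (Se1 fixes effort; stroke away)
bond 2 →I1  (prefer integral on I1)
bond 0 →J1  (J1 flow already set via bond 2)
bond 3 →J1  (J1: bond 2 brought flow, rest push out)
bond 1 →TF1  (TF TF1: opposite of bond 0)
bond 4 →J2  (J2: last free bond brings effort in)

#0 stroke at J1
#1 stroke at TF1
#2 stroke at I1
#3 stroke at J1
#4 stroke at J2
#5 stroke at J1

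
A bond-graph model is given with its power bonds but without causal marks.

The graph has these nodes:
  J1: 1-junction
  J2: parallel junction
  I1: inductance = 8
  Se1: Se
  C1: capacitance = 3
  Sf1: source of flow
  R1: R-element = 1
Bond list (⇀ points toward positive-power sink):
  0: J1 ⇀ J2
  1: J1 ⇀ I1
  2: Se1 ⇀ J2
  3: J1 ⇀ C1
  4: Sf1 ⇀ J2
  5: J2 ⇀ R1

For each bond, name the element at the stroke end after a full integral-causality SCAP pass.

β2 |J2  (Se1 fixes effort; stroke away)
β4 |Sf1  (Sf1: flow source, stroke at near end)
β0 |J1  (common-e at J2 fixed by 2)
β5 |R1  (J2: bond 2 brought effort, rest push out)
β1 |I1  (prefer integral on I1)
β3 |J1  (J1: bond 1 brought flow, rest push out)

β0 →J1
β1 →I1
β2 →J2
β3 →J1
β4 →Sf1
β5 →R1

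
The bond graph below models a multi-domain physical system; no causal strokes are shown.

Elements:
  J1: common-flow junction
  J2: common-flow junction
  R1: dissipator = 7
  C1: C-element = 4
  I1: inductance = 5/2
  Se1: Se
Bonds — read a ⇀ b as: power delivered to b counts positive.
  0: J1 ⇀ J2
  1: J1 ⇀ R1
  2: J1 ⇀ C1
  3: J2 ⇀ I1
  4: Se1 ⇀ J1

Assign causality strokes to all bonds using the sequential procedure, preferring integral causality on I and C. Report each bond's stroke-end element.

b4 stroke at J1  (Se1: effort source, stroke at far end)
b2 stroke at J1  (prefer integral on C1)
b3 stroke at I1  (prefer integral on I1)
b0 stroke at J2  (1-jn J2 has f-setter on 3)
b1 stroke at J1  (J1 flow already set via bond 0)

bond 0 stroke→J2
bond 1 stroke→J1
bond 2 stroke→J1
bond 3 stroke→I1
bond 4 stroke→J1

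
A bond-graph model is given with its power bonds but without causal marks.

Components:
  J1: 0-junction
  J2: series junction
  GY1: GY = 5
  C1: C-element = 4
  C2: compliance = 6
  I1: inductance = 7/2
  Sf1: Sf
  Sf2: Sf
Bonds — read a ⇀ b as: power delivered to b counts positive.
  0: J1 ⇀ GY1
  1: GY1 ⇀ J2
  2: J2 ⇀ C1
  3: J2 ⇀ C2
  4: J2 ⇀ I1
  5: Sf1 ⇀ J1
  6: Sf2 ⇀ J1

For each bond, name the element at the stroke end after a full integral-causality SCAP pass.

#5 |Sf1  (Sf1: flow source, stroke at near end)
#6 |Sf2  (Sf2: flow source, stroke at near end)
#0 |J1  (closing 0-jn rule on J1)
#1 |J2  (GY1: gyrator matches bond 0)
#2 |J2  (prefer integral on C1)
#3 |J2  (prefer integral on C2)
#4 |I1  (closing 1-jn rule on J2)

β0 stroke→J1
β1 stroke→J2
β2 stroke→J2
β3 stroke→J2
β4 stroke→I1
β5 stroke→Sf1
β6 stroke→Sf2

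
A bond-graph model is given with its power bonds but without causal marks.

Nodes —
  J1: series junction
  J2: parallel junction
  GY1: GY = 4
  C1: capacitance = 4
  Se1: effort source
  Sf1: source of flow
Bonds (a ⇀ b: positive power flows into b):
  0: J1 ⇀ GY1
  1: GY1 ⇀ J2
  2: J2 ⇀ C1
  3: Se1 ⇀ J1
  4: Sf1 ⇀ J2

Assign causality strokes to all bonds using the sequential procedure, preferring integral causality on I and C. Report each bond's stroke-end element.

bond 3 stroke at J1  (Se1 fixes effort; stroke away)
bond 4 stroke at Sf1  (Sf1 fixes flow; stroke at Sf1)
bond 0 stroke at GY1  (J1 needs exactly one f-in)
bond 1 stroke at GY1  (GY1 both-in/both-out from 0)
bond 2 stroke at J2  (only one effort-in slot at J2)

#0 stroke at GY1
#1 stroke at GY1
#2 stroke at J2
#3 stroke at J1
#4 stroke at Sf1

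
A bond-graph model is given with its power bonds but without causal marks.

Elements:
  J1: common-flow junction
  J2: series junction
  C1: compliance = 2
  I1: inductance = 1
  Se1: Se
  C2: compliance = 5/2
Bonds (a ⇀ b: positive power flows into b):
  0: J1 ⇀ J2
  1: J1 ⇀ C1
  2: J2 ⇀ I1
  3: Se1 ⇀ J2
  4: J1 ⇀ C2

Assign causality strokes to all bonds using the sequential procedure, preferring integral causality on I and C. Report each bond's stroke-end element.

bond 0 stroke→J2
bond 1 stroke→J1
bond 2 stroke→I1
bond 3 stroke→J2
bond 4 stroke→J1

bond 3 stroke→J2  (Se1 (Se) sets effort on bond)
bond 1 stroke→J1  (C1: C, integral causality)
bond 2 stroke→I1  (I1 outputs flow p/I1)
bond 0 stroke→J2  (J2 flow already set via bond 2)
bond 4 stroke→J1  (1-jn J1 has f-setter on 0)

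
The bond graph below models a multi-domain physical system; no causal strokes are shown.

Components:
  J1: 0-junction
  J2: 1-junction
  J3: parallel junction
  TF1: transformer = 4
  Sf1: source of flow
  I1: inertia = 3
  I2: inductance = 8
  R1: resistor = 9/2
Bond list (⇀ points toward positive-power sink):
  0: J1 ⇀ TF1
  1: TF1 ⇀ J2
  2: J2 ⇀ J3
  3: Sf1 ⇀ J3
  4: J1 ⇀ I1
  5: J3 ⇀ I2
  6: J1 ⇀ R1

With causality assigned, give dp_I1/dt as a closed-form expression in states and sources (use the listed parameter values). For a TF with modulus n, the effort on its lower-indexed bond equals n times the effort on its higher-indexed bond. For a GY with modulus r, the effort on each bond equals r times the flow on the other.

dp_I1/dt = 9*F_Sf1/8 - 3*p_I1/2 - 9*p_I2/64

#3 stroke→Sf1  (source Sf1 imposes f)
#4 stroke→I1  (I1 integral (f out))
#5 stroke→I2  (I2 integral (f out))
#2 stroke→J3  (J3 needs exactly one e-in)
#1 stroke→J2  (1-jn J2 has f-setter on 2)
#0 stroke→TF1  (through TF1, causality passes straight; one stroke at TF1)
#6 stroke→J1  (only one effort-in slot at J1)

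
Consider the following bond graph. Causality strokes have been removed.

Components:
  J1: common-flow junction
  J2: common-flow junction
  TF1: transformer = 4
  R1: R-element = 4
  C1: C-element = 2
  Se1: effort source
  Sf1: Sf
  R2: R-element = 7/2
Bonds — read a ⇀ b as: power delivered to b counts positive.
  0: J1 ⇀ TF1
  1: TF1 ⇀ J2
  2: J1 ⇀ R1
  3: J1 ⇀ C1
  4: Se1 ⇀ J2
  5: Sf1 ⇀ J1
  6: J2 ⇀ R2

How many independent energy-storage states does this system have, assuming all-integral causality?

b4 |J2  (Se1 (Se) sets effort on bond)
b5 |Sf1  (Sf1 (Sf) sets flow on bond)
b0 |J1  (J1 flow already set via bond 5)
b2 |J1  (1-jn J1 has f-setter on 5)
b3 |J1  (common-f at J1 fixed by 5)
b1 |TF1  (TF1 one-in-one-out from 0)
b6 |J2  (J2 flow already set via bond 1)

1  (C1 all integral)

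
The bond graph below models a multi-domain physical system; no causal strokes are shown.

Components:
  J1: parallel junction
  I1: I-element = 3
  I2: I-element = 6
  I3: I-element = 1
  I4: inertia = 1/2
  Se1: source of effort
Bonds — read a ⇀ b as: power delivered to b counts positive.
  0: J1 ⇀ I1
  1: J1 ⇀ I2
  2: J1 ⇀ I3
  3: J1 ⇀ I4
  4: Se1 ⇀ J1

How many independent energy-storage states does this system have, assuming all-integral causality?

4  (I1, I2, I3, I4 all integral)

bond 4 →J1  (Se1 fixes effort; stroke away)
bond 0 →I1  (J1 effort already set via bond 4)
bond 1 →I2  (J1 effort already set via bond 4)
bond 2 →I3  (J1: bond 4 brought effort, rest push out)
bond 3 →I4  (J1: bond 4 brought effort, rest push out)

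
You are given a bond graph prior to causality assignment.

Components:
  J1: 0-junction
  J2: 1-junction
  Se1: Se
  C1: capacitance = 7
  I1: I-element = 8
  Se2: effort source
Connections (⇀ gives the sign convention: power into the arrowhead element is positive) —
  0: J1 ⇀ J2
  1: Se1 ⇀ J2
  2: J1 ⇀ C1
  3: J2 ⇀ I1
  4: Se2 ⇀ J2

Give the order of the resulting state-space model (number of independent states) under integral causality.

#1 →J2  (Se1 (Se) sets effort on bond)
#4 →J2  (Se2: effort source, stroke at far end)
#2 →J1  (C1 outputs effort q/C1)
#0 →J2  (J1: bond 2 brought effort, rest push out)
#3 →I1  (only one flow-in slot at J2)

2  (C1, I1 all integral)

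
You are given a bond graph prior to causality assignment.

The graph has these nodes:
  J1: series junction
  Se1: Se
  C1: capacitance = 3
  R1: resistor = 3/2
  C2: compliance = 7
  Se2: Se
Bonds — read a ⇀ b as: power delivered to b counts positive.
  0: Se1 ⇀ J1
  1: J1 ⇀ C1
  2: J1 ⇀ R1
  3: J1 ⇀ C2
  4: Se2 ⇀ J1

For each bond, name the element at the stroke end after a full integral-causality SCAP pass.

β0 stroke→J1
β1 stroke→J1
β2 stroke→R1
β3 stroke→J1
β4 stroke→J1

β0 →J1  (Se1 fixes effort; stroke away)
β4 →J1  (Se2 fixes effort; stroke away)
β1 →J1  (C1: C, integral causality)
β3 →J1  (C2 outputs effort q/C2)
β2 →R1  (J1: last free bond brings flow in)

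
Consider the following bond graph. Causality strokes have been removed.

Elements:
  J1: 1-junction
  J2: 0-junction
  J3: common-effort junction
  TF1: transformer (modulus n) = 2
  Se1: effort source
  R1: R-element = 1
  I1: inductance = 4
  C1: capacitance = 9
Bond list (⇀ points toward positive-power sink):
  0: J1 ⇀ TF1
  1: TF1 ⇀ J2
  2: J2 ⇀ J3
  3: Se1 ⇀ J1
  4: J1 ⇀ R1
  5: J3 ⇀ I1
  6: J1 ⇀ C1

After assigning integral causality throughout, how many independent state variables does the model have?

2  (C1, I1 all integral)

β3 stroke→J1  (source Se1 imposes e)
β5 stroke→I1  (I1: I, integral causality)
β2 stroke→J3  (only one effort-in slot at J3)
β1 stroke→J2  (closing 0-jn rule on J2)
β0 stroke→TF1  (TF1 one-in-one-out from 1)
β4 stroke→J1  (J1: bond 0 brought flow, rest push out)
β6 stroke→J1  (J1: bond 0 brought flow, rest push out)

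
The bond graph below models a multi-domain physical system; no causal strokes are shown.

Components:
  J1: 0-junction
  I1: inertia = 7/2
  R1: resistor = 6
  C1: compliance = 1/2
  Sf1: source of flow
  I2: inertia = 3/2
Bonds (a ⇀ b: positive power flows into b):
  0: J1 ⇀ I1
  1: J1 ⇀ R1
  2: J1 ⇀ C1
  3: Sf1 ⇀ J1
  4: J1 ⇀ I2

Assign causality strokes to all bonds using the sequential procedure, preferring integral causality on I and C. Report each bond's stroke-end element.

bond 0 stroke at I1
bond 1 stroke at R1
bond 2 stroke at J1
bond 3 stroke at Sf1
bond 4 stroke at I2

b3 |Sf1  (Sf1 (Sf) sets flow on bond)
b0 |I1  (I1: I, integral causality)
b2 |J1  (C1 integral (e out))
b1 |R1  (common-e at J1 fixed by 2)
b4 |I2  (J1: bond 2 brought effort, rest push out)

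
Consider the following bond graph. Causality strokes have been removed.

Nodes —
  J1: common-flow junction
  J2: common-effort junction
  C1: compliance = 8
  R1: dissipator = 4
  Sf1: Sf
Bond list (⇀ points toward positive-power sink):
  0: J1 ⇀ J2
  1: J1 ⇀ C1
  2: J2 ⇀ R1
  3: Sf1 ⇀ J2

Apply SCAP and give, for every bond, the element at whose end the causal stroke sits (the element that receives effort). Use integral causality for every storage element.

#3 |Sf1  (source Sf1 imposes f)
#1 |J1  (C1: C, integral causality)
#0 |J2  (J1 needs exactly one f-in)
#2 |R1  (J2 effort already set via bond 0)

β0 stroke at J2
β1 stroke at J1
β2 stroke at R1
β3 stroke at Sf1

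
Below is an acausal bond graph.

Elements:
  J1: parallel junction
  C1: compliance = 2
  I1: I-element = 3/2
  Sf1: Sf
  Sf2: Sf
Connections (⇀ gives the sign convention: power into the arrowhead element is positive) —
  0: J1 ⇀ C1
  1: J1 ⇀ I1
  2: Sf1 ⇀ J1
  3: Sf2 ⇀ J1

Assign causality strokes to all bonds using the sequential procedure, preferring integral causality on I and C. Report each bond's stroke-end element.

β2 stroke at Sf1  (Sf1 fixes flow; stroke at Sf1)
β3 stroke at Sf2  (source Sf2 imposes f)
β0 stroke at J1  (C1 outputs effort q/C1)
β1 stroke at I1  (J1 effort already set via bond 0)

bond 0 stroke→J1
bond 1 stroke→I1
bond 2 stroke→Sf1
bond 3 stroke→Sf2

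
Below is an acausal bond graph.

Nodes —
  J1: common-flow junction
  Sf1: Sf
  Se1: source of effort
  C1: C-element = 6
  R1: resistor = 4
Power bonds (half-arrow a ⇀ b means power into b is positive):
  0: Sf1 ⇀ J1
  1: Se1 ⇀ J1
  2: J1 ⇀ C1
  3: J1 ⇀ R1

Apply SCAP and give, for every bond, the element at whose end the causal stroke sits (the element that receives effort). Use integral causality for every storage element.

bond 0 |Sf1
bond 1 |J1
bond 2 |J1
bond 3 |J1

#0 stroke→Sf1  (Sf1: flow source, stroke at near end)
#1 stroke→J1  (source Se1 imposes e)
#2 stroke→J1  (1-jn J1 has f-setter on 0)
#3 stroke→J1  (J1: bond 0 brought flow, rest push out)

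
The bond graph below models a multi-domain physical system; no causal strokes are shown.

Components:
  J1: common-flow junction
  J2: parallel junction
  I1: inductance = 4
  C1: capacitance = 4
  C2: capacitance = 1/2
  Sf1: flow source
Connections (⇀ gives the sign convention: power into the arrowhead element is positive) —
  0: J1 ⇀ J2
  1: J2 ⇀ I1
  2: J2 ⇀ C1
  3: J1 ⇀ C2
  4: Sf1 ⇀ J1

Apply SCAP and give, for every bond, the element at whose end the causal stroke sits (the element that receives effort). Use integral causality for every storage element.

b0 |J1
b1 |I1
b2 |J2
b3 |J1
b4 |Sf1

bond 4 →Sf1  (Sf1 fixes flow; stroke at Sf1)
bond 0 →J1  (common-f at J1 fixed by 4)
bond 3 →J1  (J1: bond 4 brought flow, rest push out)
bond 1 →I1  (I1 integral (f out))
bond 2 →J2  (J2 needs exactly one e-in)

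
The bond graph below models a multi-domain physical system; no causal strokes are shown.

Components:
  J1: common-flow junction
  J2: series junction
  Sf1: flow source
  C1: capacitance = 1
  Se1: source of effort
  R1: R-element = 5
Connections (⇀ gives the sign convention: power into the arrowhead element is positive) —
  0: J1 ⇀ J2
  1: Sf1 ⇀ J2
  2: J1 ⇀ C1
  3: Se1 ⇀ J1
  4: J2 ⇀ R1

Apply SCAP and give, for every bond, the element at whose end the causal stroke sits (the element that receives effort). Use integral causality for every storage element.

bond 0 →J2
bond 1 →Sf1
bond 2 →J1
bond 3 →J1
bond 4 →J2

β1 stroke→Sf1  (source Sf1 imposes f)
β3 stroke→J1  (Se1: effort source, stroke at far end)
β0 stroke→J2  (J2 flow already set via bond 1)
β4 stroke→J2  (common-f at J2 fixed by 1)
β2 stroke→J1  (1-jn J1 has f-setter on 0)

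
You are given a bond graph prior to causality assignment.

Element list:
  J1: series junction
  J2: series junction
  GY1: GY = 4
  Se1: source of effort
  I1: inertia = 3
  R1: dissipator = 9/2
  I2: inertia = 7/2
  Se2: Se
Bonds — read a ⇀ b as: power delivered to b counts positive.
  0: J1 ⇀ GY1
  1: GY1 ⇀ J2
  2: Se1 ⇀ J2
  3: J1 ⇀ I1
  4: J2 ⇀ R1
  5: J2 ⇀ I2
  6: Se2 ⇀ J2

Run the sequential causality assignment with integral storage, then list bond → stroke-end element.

#0 stroke→J1
#1 stroke→J2
#2 stroke→J2
#3 stroke→I1
#4 stroke→J2
#5 stroke→I2
#6 stroke→J2

β2 stroke at J2  (Se1: effort source, stroke at far end)
β6 stroke at J2  (source Se2 imposes e)
β3 stroke at I1  (I1 outputs flow p/I1)
β0 stroke at J1  (common-f at J1 fixed by 3)
β1 stroke at J2  (GY1 both-in/both-out from 0)
β5 stroke at I2  (prefer integral on I2)
β4 stroke at J2  (common-f at J2 fixed by 5)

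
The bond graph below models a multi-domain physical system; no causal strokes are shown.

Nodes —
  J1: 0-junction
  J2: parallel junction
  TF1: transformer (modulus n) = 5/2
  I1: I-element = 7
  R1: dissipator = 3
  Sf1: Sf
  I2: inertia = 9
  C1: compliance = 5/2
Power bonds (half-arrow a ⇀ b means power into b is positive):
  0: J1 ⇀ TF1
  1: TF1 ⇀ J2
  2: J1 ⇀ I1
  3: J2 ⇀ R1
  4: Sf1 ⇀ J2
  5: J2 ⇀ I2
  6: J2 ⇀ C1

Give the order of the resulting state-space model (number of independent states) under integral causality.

bond 4 →Sf1  (source Sf1 imposes f)
bond 2 →I1  (I1 outputs flow p/I1)
bond 0 →J1  (J1 needs exactly one e-in)
bond 1 →TF1  (TF TF1: opposite of bond 0)
bond 5 →I2  (I2: I, integral causality)
bond 6 →J2  (C1 integral (e out))
bond 3 →R1  (0-jn J2 has e-setter on 6)

3  (C1, I1, I2 all integral)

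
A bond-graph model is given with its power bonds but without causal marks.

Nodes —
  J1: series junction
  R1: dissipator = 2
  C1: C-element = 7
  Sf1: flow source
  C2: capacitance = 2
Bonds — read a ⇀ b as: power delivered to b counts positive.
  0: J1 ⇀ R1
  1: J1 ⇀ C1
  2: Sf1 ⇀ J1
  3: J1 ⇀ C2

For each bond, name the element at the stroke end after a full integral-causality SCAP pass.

bond 2 stroke at Sf1  (Sf1: flow source, stroke at near end)
bond 0 stroke at J1  (1-jn J1 has f-setter on 2)
bond 1 stroke at J1  (1-jn J1 has f-setter on 2)
bond 3 stroke at J1  (common-f at J1 fixed by 2)

b0 stroke at J1
b1 stroke at J1
b2 stroke at Sf1
b3 stroke at J1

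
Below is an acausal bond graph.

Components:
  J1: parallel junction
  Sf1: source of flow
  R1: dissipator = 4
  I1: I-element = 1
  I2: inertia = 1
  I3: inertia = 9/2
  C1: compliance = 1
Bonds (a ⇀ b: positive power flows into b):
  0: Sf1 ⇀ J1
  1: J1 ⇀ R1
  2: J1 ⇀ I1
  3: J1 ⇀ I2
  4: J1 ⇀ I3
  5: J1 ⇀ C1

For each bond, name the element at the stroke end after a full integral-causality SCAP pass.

#0 |Sf1
#1 |R1
#2 |I1
#3 |I2
#4 |I3
#5 |J1

#0 stroke at Sf1  (Sf1 fixes flow; stroke at Sf1)
#2 stroke at I1  (I1: I, integral causality)
#3 stroke at I2  (I2 outputs flow p/I2)
#4 stroke at I3  (I3 integral (f out))
#5 stroke at J1  (prefer integral on C1)
#1 stroke at R1  (0-jn J1 has e-setter on 5)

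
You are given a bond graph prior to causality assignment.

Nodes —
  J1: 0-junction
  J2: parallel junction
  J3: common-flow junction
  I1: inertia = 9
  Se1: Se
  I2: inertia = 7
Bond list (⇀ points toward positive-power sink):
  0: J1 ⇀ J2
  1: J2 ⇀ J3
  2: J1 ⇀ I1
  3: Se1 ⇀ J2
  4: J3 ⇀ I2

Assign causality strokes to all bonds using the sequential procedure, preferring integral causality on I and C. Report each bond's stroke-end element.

β0 stroke→J1
β1 stroke→J3
β2 stroke→I1
β3 stroke→J2
β4 stroke→I2

bond 3 →J2  (Se1: effort source, stroke at far end)
bond 0 →J1  (J2 effort already set via bond 3)
bond 1 →J3  (common-e at J2 fixed by 3)
bond 4 →I2  (closing 1-jn rule on J3)
bond 2 →I1  (common-e at J1 fixed by 0)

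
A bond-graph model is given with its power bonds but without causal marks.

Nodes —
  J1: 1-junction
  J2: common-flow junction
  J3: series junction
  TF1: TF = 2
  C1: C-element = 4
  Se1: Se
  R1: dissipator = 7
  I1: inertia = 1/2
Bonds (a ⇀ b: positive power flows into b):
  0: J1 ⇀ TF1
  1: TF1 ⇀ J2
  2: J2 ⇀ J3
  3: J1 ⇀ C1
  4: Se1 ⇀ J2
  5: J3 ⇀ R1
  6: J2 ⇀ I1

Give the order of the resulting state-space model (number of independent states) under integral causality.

2  (C1, I1 all integral)

b4 |J2  (Se1 (Se) sets effort on bond)
b3 |J1  (prefer integral on C1)
b0 |TF1  (J1: last free bond brings flow in)
b1 |J2  (through TF1, causality passes straight; one stroke at TF1)
b6 |I1  (I1 integral (f out))
b2 |J2  (J2 flow already set via bond 6)
b5 |J3  (J3: bond 2 brought flow, rest push out)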